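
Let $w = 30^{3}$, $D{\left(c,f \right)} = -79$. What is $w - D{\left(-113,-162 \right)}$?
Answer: $27079$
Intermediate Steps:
$w = 27000$
$w - D{\left(-113,-162 \right)} = 27000 - -79 = 27000 + 79 = 27079$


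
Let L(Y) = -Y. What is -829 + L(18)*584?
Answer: -11341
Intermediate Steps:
-829 + L(18)*584 = -829 - 1*18*584 = -829 - 18*584 = -829 - 10512 = -11341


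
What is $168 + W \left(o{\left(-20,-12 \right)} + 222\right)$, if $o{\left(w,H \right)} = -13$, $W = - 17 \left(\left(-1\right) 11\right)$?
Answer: $39251$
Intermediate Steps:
$W = 187$ ($W = \left(-17\right) \left(-11\right) = 187$)
$168 + W \left(o{\left(-20,-12 \right)} + 222\right) = 168 + 187 \left(-13 + 222\right) = 168 + 187 \cdot 209 = 168 + 39083 = 39251$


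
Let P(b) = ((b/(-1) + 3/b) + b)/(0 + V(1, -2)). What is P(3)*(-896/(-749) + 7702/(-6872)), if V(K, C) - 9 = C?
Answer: 27751/2573564 ≈ 0.010783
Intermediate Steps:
V(K, C) = 9 + C
P(b) = 3/(7*b) (P(b) = ((b/(-1) + 3/b) + b)/(0 + (9 - 2)) = ((b*(-1) + 3/b) + b)/(0 + 7) = ((-b + 3/b) + b)/7 = (3/b)*(⅐) = 3/(7*b))
P(3)*(-896/(-749) + 7702/(-6872)) = ((3/7)/3)*(-896/(-749) + 7702/(-6872)) = ((3/7)*(⅓))*(-896*(-1/749) + 7702*(-1/6872)) = (128/107 - 3851/3436)/7 = (⅐)*(27751/367652) = 27751/2573564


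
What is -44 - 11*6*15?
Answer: -1034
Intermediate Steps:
-44 - 11*6*15 = -44 - 66*15 = -44 - 990 = -1034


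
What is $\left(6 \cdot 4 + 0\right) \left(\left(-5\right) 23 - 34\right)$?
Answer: $-3576$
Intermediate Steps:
$\left(6 \cdot 4 + 0\right) \left(\left(-5\right) 23 - 34\right) = \left(24 + 0\right) \left(-115 - 34\right) = 24 \left(-149\right) = -3576$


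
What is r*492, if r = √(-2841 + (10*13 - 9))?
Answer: 1968*I*√170 ≈ 25660.0*I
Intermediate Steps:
r = 4*I*√170 (r = √(-2841 + (130 - 9)) = √(-2841 + 121) = √(-2720) = 4*I*√170 ≈ 52.154*I)
r*492 = (4*I*√170)*492 = 1968*I*√170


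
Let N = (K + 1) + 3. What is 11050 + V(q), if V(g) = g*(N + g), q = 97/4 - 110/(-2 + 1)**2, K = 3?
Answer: 284845/16 ≈ 17803.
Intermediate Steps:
N = 7 (N = (3 + 1) + 3 = 4 + 3 = 7)
q = -343/4 (q = 97*(1/4) - 110/((-1)**2) = 97/4 - 110/1 = 97/4 - 110*1 = 97/4 - 110 = -343/4 ≈ -85.750)
V(g) = g*(7 + g)
11050 + V(q) = 11050 - 343*(7 - 343/4)/4 = 11050 - 343/4*(-315/4) = 11050 + 108045/16 = 284845/16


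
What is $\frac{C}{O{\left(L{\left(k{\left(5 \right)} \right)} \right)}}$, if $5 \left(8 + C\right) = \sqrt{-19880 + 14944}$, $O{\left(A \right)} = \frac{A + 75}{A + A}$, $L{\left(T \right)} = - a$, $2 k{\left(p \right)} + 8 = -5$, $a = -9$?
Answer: $- \frac{12}{7} + \frac{3 i \sqrt{1234}}{35} \approx -1.7143 + 3.011 i$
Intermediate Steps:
$k{\left(p \right)} = - \frac{13}{2}$ ($k{\left(p \right)} = -4 + \frac{1}{2} \left(-5\right) = -4 - \frac{5}{2} = - \frac{13}{2}$)
$L{\left(T \right)} = 9$ ($L{\left(T \right)} = \left(-1\right) \left(-9\right) = 9$)
$O{\left(A \right)} = \frac{75 + A}{2 A}$
$C = -8 + \frac{2 i \sqrt{1234}}{5}$ ($C = -8 + \frac{\sqrt{-19880 + 14944}}{5} = -8 + \frac{\sqrt{-4936}}{5} = -8 + \frac{2 i \sqrt{1234}}{5} \approx -8.0 + 14.051 i$)
$\frac{C}{O{\left(L{\left(k{\left(5 \right)} \right)} \right)}} = \frac{-8 + \frac{2 i \sqrt{1234}}{5}}{\frac{1}{2} \cdot \frac{1}{9} \left(75 + 9\right)} = \frac{-8 + \frac{2 i \sqrt{1234}}{5}}{\frac{1}{2} \cdot \frac{1}{9} \cdot 84} = \frac{-8 + \frac{2 i \sqrt{1234}}{5}}{\frac{14}{3}} = \left(-8 + \frac{2 i \sqrt{1234}}{5}\right) \frac{3}{14} = - \frac{12}{7} + \frac{3 i \sqrt{1234}}{35}$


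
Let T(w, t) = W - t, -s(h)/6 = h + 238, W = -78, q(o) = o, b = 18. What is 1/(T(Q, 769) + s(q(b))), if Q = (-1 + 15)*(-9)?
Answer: -1/2383 ≈ -0.00041964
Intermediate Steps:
s(h) = -1428 - 6*h (s(h) = -6*(h + 238) = -6*(238 + h) = -1428 - 6*h)
Q = -126 (Q = 14*(-9) = -126)
T(w, t) = -78 - t
1/(T(Q, 769) + s(q(b))) = 1/((-78 - 1*769) + (-1428 - 6*18)) = 1/((-78 - 769) + (-1428 - 108)) = 1/(-847 - 1536) = 1/(-2383) = -1/2383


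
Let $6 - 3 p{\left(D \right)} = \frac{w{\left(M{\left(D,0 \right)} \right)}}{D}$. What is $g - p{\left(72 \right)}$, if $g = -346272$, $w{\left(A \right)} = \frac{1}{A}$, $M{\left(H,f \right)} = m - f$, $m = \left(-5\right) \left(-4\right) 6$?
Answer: $- \frac{8975422079}{25920} \approx -3.4627 \cdot 10^{5}$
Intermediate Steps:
$m = 120$ ($m = 20 \cdot 6 = 120$)
$M{\left(H,f \right)} = 120 - f$
$p{\left(D \right)} = 2 - \frac{1}{360 D}$ ($p{\left(D \right)} = 2 - \frac{\frac{1}{120 - 0} \frac{1}{D}}{3} = 2 - \frac{\frac{1}{120 + 0} \frac{1}{D}}{3} = 2 - \frac{\frac{1}{120} \frac{1}{D}}{3} = 2 - \frac{1}{360 D}$)
$g - p{\left(72 \right)} = -346272 - \left(2 - \frac{1}{360 \cdot 72}\right) = -346272 - \left(2 - \frac{1}{25920}\right) = -346272 - \frac{51839}{25920} = - \frac{8975422079}{25920}$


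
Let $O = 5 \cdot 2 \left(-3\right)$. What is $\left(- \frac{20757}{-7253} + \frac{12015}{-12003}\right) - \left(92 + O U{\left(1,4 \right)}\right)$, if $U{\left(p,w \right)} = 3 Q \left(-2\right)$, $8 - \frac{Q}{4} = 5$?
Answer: $- \frac{65297357264}{29019253} \approx -2250.1$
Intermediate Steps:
$Q = 12$ ($Q = 32 - 20 = 12$)
$U{\left(p,w \right)} = -72$ ($U{\left(p,w \right)} = 3 \cdot 12 \left(-2\right) = 36 \left(-2\right) = -72$)
$O = -30$ ($O = 10 \left(-3\right) = -30$)
$\left(- \frac{20757}{-7253} + \frac{12015}{-12003}\right) - \left(92 + O U{\left(1,4 \right)}\right) = \left(- \frac{20757}{-7253} + \frac{12015}{-12003}\right) - \left(92 - -2160\right) = \left(\left(-20757\right) \left(- \frac{1}{7253}\right) + 12015 \left(- \frac{1}{12003}\right)\right) - \left(92 + 2160\right) = \left(\frac{20757}{7253} - \frac{4005}{4001}\right) - 2252 = \frac{54000492}{29019253} - 2252 = - \frac{65297357264}{29019253}$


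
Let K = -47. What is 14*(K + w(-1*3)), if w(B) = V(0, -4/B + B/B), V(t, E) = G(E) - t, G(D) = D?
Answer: -1876/3 ≈ -625.33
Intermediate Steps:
V(t, E) = E - t
w(B) = 1 - 4/B (w(B) = (-4/B + B/B) - 1*0 = (-4/B + 1) + 0 = (1 - 4/B) + 0 = 1 - 4/B)
14*(K + w(-1*3)) = 14*(-47 + (-4 - 1*3)/((-1*3))) = 14*(-47 + (-4 - 3)/(-3)) = 14*(-47 - ⅓*(-7)) = 14*(-47 + 7/3) = 14*(-134/3) = -1876/3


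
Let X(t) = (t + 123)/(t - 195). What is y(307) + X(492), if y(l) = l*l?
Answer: 9330856/99 ≈ 94251.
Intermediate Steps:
X(t) = (123 + t)/(-195 + t)
y(l) = l²
y(307) + X(492) = 307² + (123 + 492)/(-195 + 492) = 94249 + 615/297 = 94249 + (1/297)*615 = 94249 + 205/99 = 9330856/99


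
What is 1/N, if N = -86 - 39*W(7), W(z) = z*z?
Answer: -1/1997 ≈ -0.00050075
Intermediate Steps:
W(z) = z²
N = -1997 (N = -86 - 39*7² = -86 - 39*49 = -86 - 1911 = -1997)
1/N = 1/(-1997) = -1/1997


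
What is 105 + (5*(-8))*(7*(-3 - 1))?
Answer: 1225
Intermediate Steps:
105 + (5*(-8))*(7*(-3 - 1)) = 105 - 280*(-4) = 105 - 40*(-28) = 105 + 1120 = 1225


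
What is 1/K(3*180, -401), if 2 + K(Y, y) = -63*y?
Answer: 1/25261 ≈ 3.9587e-5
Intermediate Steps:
K(Y, y) = -2 - 63*y
1/K(3*180, -401) = 1/(-2 - 63*(-401)) = 1/(-2 + 25263) = 1/25261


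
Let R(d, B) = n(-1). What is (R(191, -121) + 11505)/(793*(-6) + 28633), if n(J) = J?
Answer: 11504/23875 ≈ 0.48184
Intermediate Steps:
R(d, B) = -1
(R(191, -121) + 11505)/(793*(-6) + 28633) = (-1 + 11505)/(793*(-6) + 28633) = 11504/(-4758 + 28633) = 11504/23875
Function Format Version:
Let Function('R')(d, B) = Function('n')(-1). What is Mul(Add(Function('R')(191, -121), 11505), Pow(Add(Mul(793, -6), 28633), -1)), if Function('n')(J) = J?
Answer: Rational(11504, 23875) ≈ 0.48184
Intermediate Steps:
Function('R')(d, B) = -1
Mul(Add(Function('R')(191, -121), 11505), Pow(Add(Mul(793, -6), 28633), -1)) = Mul(Add(-1, 11505), Pow(Add(Mul(793, -6), 28633), -1)) = Mul(11504, Pow(Add(-4758, 28633), -1)) = Mul(11504, Pow(23875, -1)) = Mul(11504, Rational(1, 23875)) = Rational(11504, 23875)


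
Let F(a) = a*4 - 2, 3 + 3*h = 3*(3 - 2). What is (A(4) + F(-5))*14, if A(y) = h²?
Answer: -308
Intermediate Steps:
h = 0 (h = -1 + (3*(3 - 2))/3 = -1 + (3*1)/3 = -1 + (⅓)*3 = -1 + 1 = 0)
F(a) = -2 + 4*a (F(a) = 4*a - 2 = -2 + 4*a)
A(y) = 0 (A(y) = 0² = 0)
(A(4) + F(-5))*14 = (0 + (-2 + 4*(-5)))*14 = (0 + (-2 - 20))*14 = (0 - 22)*14 = -22*14 = -308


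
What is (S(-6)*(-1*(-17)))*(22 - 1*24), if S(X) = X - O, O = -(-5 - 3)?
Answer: 476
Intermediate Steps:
O = 8 (O = -1*(-8) = 8)
S(X) = -8 + X (S(X) = X - 1*8 = X - 8 = -8 + X)
(S(-6)*(-1*(-17)))*(22 - 1*24) = ((-8 - 6)*(-1*(-17)))*(22 - 1*24) = (-14*17)*(22 - 24) = -238*(-2) = 476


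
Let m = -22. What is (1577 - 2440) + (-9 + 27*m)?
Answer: -1466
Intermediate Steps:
(1577 - 2440) + (-9 + 27*m) = (1577 - 2440) + (-9 + 27*(-22)) = -863 + (-9 - 594) = -863 - 603 = -1466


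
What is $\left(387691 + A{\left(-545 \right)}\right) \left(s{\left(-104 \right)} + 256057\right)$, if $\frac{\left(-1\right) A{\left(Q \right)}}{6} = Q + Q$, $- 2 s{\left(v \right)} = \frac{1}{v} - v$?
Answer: $\frac{20992422682471}{208} \approx 1.0093 \cdot 10^{11}$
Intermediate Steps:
$s{\left(v \right)} = \frac{v}{2} - \frac{1}{2 v}$ ($s{\left(v \right)} = - \frac{\frac{1}{v} - v}{2} = \frac{v}{2} - \frac{1}{2 v}$)
$A{\left(Q \right)} = - 12 Q$ ($A{\left(Q \right)} = - 6 \left(Q + Q\right) = - 6 \cdot 2 Q = - 12 Q$)
$\left(387691 + A{\left(-545 \right)}\right) \left(s{\left(-104 \right)} + 256057\right) = \left(387691 - -6540\right) \left(\frac{-1 + \left(-104\right)^{2}}{2 \left(-104\right)} + 256057\right) = \left(387691 + 6540\right) \left(\frac{1}{2} \left(- \frac{1}{104}\right) \left(-1 + 10816\right) + 256057\right) = 394231 \left(\frac{1}{2} \left(- \frac{1}{104}\right) 10815 + 256057\right) = 394231 \left(- \frac{10815}{208} + 256057\right) = 394231 \cdot \frac{53249041}{208} = \frac{20992422682471}{208}$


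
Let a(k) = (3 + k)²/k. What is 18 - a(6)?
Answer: 9/2 ≈ 4.5000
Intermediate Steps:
a(k) = (3 + k)²/k
18 - a(6) = 18 - (3 + 6)²/6 = 18 - 9²/6 = 18 - 81/6 = 18 - 1*27/2 = 18 - 27/2 = 9/2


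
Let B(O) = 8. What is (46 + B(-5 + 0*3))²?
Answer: 2916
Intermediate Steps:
(46 + B(-5 + 0*3))² = (46 + 8)² = 54² = 2916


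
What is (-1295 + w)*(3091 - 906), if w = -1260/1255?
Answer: -710773945/251 ≈ -2.8318e+6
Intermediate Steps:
w = -252/251 (w = -1260*1/1255 = -252/251 ≈ -1.0040)
(-1295 + w)*(3091 - 906) = (-1295 - 252/251)*(3091 - 906) = -325297/251*2185 = -710773945/251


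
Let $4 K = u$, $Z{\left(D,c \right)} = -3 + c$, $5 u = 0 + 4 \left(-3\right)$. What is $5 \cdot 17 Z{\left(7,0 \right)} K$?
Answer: $153$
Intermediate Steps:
$u = - \frac{12}{5}$ ($u = \frac{0 + 4 \left(-3\right)}{5} = \frac{0 - 12}{5} = \frac{1}{5} \left(-12\right) = - \frac{12}{5} \approx -2.4$)
$K = - \frac{3}{5}$ ($K = \frac{1}{4} \left(- \frac{12}{5}\right) = - \frac{3}{5} \approx -0.6$)
$5 \cdot 17 Z{\left(7,0 \right)} K = 5 \cdot 17 \left(-3 + 0\right) \left(- \frac{3}{5}\right) = 85 \left(-3\right) \left(- \frac{3}{5}\right) = \left(-255\right) \left(- \frac{3}{5}\right) = 153$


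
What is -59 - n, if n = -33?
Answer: -26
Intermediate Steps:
-59 - n = -59 - 1*(-33) = -59 + 33 = -26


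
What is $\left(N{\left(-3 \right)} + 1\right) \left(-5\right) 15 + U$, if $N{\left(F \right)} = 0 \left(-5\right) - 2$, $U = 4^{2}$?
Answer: $91$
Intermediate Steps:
$U = 16$
$N{\left(F \right)} = -2$ ($N{\left(F \right)} = 0 - 2 = -2$)
$\left(N{\left(-3 \right)} + 1\right) \left(-5\right) 15 + U = \left(-2 + 1\right) \left(-5\right) 15 + 16 = \left(-1\right) \left(-5\right) 15 + 16 = 5 \cdot 15 + 16 = 75 + 16 = 91$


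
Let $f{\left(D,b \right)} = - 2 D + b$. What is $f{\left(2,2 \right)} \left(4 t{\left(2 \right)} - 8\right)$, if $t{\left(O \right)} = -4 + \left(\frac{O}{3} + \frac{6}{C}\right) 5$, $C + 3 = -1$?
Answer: $\frac{244}{3} \approx 81.333$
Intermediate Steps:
$C = -4$ ($C = -3 - 1 = -4$)
$f{\left(D,b \right)} = b - 2 D$
$t{\left(O \right)} = - \frac{23}{2} + \frac{5 O}{3}$ ($t{\left(O \right)} = -4 + \left(\frac{O}{3} + \frac{6}{-4}\right) 5 = -4 + \left(O \frac{1}{3} + 6 \left(- \frac{1}{4}\right)\right) 5 = -4 + \left(\frac{O}{3} - \frac{3}{2}\right) 5 = -4 + \left(- \frac{3}{2} + \frac{O}{3}\right) 5 = -4 + \left(- \frac{15}{2} + \frac{5 O}{3}\right) = - \frac{23}{2} + \frac{5 O}{3}$)
$f{\left(2,2 \right)} \left(4 t{\left(2 \right)} - 8\right) = \left(2 - 4\right) \left(4 \left(- \frac{23}{2} + \frac{5}{3} \cdot 2\right) - 8\right) = \left(2 - 4\right) \left(4 \left(- \frac{23}{2} + \frac{10}{3}\right) - 8\right) = - 2 \left(4 \left(- \frac{49}{6}\right) - 8\right) = - 2 \left(- \frac{98}{3} - 8\right) = \left(-2\right) \left(- \frac{122}{3}\right) = \frac{244}{3}$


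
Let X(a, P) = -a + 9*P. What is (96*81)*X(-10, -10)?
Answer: -622080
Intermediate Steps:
(96*81)*X(-10, -10) = (96*81)*(-1*(-10) + 9*(-10)) = 7776*(10 - 90) = 7776*(-80) = -622080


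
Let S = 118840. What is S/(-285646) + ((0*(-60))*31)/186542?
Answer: -59420/142823 ≈ -0.41604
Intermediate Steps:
S/(-285646) + ((0*(-60))*31)/186542 = 118840/(-285646) + ((0*(-60))*31)/186542 = 118840*(-1/285646) + (0*31)*(1/186542) = -59420/142823 + 0*(1/186542) = -59420/142823 + 0 = -59420/142823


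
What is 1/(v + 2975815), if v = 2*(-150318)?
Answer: 1/2675179 ≈ 3.7381e-7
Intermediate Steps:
v = -300636
1/(v + 2975815) = 1/(-300636 + 2975815) = 1/2675179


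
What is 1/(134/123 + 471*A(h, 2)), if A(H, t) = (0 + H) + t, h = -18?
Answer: -123/926794 ≈ -0.00013272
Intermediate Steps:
A(H, t) = H + t
1/(134/123 + 471*A(h, 2)) = 1/(134/123 + 471*(-18 + 2)) = 1/(134*(1/123) + 471*(-16)) = 1/(134/123 - 7536) = 1/(-926794/123) = -123/926794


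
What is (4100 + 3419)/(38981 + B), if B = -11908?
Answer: 7519/27073 ≈ 0.27773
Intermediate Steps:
(4100 + 3419)/(38981 + B) = (4100 + 3419)/(38981 - 11908) = 7519/27073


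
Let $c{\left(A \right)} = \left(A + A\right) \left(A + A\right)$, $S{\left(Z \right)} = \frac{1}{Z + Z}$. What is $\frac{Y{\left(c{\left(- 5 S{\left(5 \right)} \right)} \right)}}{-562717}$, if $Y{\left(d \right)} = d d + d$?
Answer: $- \frac{2}{562717} \approx -3.5542 \cdot 10^{-6}$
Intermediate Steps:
$S{\left(Z \right)} = \frac{1}{2 Z}$
$c{\left(A \right)} = 4 A^{2}$ ($c{\left(A \right)} = 2 A 2 A = 4 A^{2}$)
$Y{\left(d \right)} = d + d^{2}$ ($Y{\left(d \right)} = d^{2} + d = d + d^{2}$)
$\frac{Y{\left(c{\left(- 5 S{\left(5 \right)} \right)} \right)}}{-562717} = \frac{4 \left(- 5 \frac{1}{2 \cdot 5}\right)^{2} \left(1 + 4 \left(- 5 \frac{1}{2 \cdot 5}\right)^{2}\right)}{-562717} = 4 \left(- 5 \cdot \frac{1}{2} \cdot \frac{1}{5}\right)^{2} \left(1 + 4 \left(- 5 \cdot \frac{1}{2} \cdot \frac{1}{5}\right)^{2}\right) \left(- \frac{1}{562717}\right) = 4 \left(\left(-5\right) \frac{1}{10}\right)^{2} \left(1 + 4 \left(\left(-5\right) \frac{1}{10}\right)^{2}\right) \left(- \frac{1}{562717}\right) = 4 \left(- \frac{1}{2}\right)^{2} \left(1 + 4 \left(- \frac{1}{2}\right)^{2}\right) \left(- \frac{1}{562717}\right) = 4 \cdot \frac{1}{4} \left(1 + 4 \cdot \frac{1}{4}\right) \left(- \frac{1}{562717}\right) = 1 \left(1 + 1\right) \left(- \frac{1}{562717}\right) = 1 \cdot 2 \left(- \frac{1}{562717}\right) = 2 \left(- \frac{1}{562717}\right) = - \frac{2}{562717}$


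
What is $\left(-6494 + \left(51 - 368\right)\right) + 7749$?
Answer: $938$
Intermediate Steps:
$\left(-6494 + \left(51 - 368\right)\right) + 7749 = \left(-6494 - 317\right) + 7749 = -6811 + 7749 = 938$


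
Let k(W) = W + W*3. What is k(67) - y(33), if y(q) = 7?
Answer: 261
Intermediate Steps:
k(W) = 4*W (k(W) = W + 3*W = 4*W)
k(67) - y(33) = 4*67 - 1*7 = 268 - 7 = 261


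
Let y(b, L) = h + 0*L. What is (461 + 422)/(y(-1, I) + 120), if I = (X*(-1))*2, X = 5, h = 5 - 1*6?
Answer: 883/119 ≈ 7.4202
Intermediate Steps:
h = -1 (h = 5 - 6 = -1)
I = -10 (I = (5*(-1))*2 = -5*2 = -10)
y(b, L) = -1 (y(b, L) = -1 + 0*L = -1 + 0 = -1)
(461 + 422)/(y(-1, I) + 120) = (461 + 422)/(-1 + 120) = 883/119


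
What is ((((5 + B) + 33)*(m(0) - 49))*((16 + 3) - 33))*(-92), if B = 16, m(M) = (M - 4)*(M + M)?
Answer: -3408048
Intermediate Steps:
m(M) = 2*M*(-4 + M) (m(M) = (-4 + M)*(2*M) = 2*M*(-4 + M))
((((5 + B) + 33)*(m(0) - 49))*((16 + 3) - 33))*(-92) = ((((5 + 16) + 33)*(2*0*(-4 + 0) - 49))*((16 + 3) - 33))*(-92) = (((21 + 33)*(2*0*(-4) - 49))*(19 - 33))*(-92) = ((54*(0 - 49))*(-14))*(-92) = ((54*(-49))*(-14))*(-92) = -2646*(-14)*(-92) = 37044*(-92) = -3408048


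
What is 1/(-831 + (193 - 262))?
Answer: -1/900 ≈ -0.0011111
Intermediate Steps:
1/(-831 + (193 - 262)) = 1/(-831 - 69) = 1/(-900) = -1/900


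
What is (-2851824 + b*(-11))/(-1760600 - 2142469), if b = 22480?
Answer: 3099104/3903069 ≈ 0.79402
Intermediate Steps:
(-2851824 + b*(-11))/(-1760600 - 2142469) = (-2851824 + 22480*(-11))/(-1760600 - 2142469) = (-2851824 - 247280)/(-3903069) = -3099104*(-1/3903069) = 3099104/3903069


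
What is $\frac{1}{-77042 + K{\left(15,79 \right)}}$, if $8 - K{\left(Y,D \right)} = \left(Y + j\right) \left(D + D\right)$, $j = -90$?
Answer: $- \frac{1}{65184} \approx -1.5341 \cdot 10^{-5}$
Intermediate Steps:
$K{\left(Y,D \right)} = 8 - 2 D \left(-90 + Y\right)$ ($K{\left(Y,D \right)} = 8 - \left(Y - 90\right) \left(D + D\right) = 8 - \left(-90 + Y\right) 2 D = 8 - 2 D \left(-90 + Y\right)$)
$\frac{1}{-77042 + K{\left(15,79 \right)}} = \frac{1}{-77042 + \left(8 + 180 \cdot 79 - 158 \cdot 15\right)} = \frac{1}{-77042 + \left(8 + 14220 - 2370\right)} = \frac{1}{-77042 + 11858} = \frac{1}{-65184} = - \frac{1}{65184}$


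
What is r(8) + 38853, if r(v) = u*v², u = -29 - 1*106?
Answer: 30213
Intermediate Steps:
u = -135 (u = -29 - 106 = -135)
r(v) = -135*v²
r(8) + 38853 = -135*8² + 38853 = -135*64 + 38853 = -8640 + 38853 = 30213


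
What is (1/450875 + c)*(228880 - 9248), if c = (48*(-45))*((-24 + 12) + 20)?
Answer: -1711179267620368/450875 ≈ -3.7952e+9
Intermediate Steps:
c = -17280 (c = -2160*(-12 + 20) = -2160*8 = -17280)
(1/450875 + c)*(228880 - 9248) = (1/450875 - 17280)*(228880 - 9248) = (1/450875 - 17280)*219632 = -7791119999/450875*219632 = -1711179267620368/450875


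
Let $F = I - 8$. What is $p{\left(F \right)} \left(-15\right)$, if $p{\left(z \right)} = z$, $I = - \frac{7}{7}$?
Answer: $135$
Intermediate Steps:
$I = -1$ ($I = \left(-7\right) \frac{1}{7} = -1$)
$F = -9$ ($F = -1 - 8 = -9$)
$p{\left(F \right)} \left(-15\right) = \left(-9\right) \left(-15\right) = 135$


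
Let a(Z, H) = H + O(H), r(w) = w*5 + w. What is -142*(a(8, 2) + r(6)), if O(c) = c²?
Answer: -5964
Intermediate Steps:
r(w) = 6*w (r(w) = 5*w + w = 6*w)
a(Z, H) = H + H²
-142*(a(8, 2) + r(6)) = -142*(2*(1 + 2) + 6*6) = -142*(2*3 + 36) = -142*(6 + 36) = -142*42 = -5964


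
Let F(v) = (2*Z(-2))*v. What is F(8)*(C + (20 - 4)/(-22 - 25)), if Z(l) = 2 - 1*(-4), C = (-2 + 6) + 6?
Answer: 43584/47 ≈ 927.32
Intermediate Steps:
C = 10 (C = 4 + 6 = 10)
Z(l) = 6 (Z(l) = 2 + 4 = 6)
F(v) = 12*v (F(v) = (2*6)*v = 12*v)
F(8)*(C + (20 - 4)/(-22 - 25)) = (12*8)*(10 + (20 - 4)/(-22 - 25)) = 96*(10 + 16/(-47)) = 96*(10 + 16*(-1/47)) = 96*(10 - 16/47) = 96*(454/47) = 43584/47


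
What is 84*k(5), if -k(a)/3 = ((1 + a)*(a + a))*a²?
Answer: -378000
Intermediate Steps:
k(a) = -6*a³*(1 + a) (k(a) = -3*(1 + a)*(a + a)*a² = -3*(1 + a)*(2*a)*a² = -3*2*a*(1 + a)*a² = -6*a³*(1 + a))
84*k(5) = 84*(6*5³*(-1 - 1*5)) = 84*(6*125*(-1 - 5)) = 84*(6*125*(-6)) = 84*(-4500) = -378000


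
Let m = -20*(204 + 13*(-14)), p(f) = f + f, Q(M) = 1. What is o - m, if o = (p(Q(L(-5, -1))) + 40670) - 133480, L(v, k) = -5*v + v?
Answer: -92368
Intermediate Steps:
L(v, k) = -4*v
p(f) = 2*f
m = -440 (m = -20*(204 - 182) = -20*22 = -440)
o = -92808 (o = (2*1 + 40670) - 133480 = (2 + 40670) - 133480 = 40672 - 133480 = -92808)
o - m = -92808 - 1*(-440) = -92808 + 440 = -92368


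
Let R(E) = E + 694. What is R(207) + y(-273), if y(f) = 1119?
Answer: 2020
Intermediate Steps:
R(E) = 694 + E
R(207) + y(-273) = (694 + 207) + 1119 = 901 + 1119 = 2020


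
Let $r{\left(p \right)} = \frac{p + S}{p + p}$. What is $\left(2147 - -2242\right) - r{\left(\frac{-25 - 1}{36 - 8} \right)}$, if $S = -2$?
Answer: $\frac{114073}{26} \approx 4387.4$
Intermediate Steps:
$r{\left(p \right)} = \frac{-2 + p}{2 p}$ ($r{\left(p \right)} = \frac{p - 2}{p + p} = \frac{-2 + p}{2 p}$)
$\left(2147 - -2242\right) - r{\left(\frac{-25 - 1}{36 - 8} \right)} = \left(2147 - -2242\right) - \frac{-2 + \frac{-25 - 1}{36 - 8}}{2 \frac{-25 - 1}{36 - 8}} = \left(2147 + 2242\right) - \frac{-2 - \frac{26}{28}}{2 \left(- \frac{26}{28}\right)} = 4389 - \frac{-2 - \frac{13}{14}}{2 \left(\left(-26\right) \frac{1}{28}\right)} = 4389 - \frac{-2 - \frac{13}{14}}{2 \left(- \frac{13}{14}\right)} = 4389 - \frac{1}{2} \left(- \frac{14}{13}\right) \left(- \frac{41}{14}\right) = 4389 - \frac{41}{26} = \frac{114073}{26}$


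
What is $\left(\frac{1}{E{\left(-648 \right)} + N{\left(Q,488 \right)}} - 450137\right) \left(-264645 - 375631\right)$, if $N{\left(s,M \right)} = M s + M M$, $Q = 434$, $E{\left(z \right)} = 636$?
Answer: $\frac{32465055057937047}{112643} \approx 2.8821 \cdot 10^{11}$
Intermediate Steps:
$N{\left(s,M \right)} = M^{2} + M s$ ($N{\left(s,M \right)} = M s + M^{2} = M^{2} + M s$)
$\left(\frac{1}{E{\left(-648 \right)} + N{\left(Q,488 \right)}} - 450137\right) \left(-264645 - 375631\right) = \left(\frac{1}{636 + 488 \left(488 + 434\right)} - 450137\right) \left(-264645 - 375631\right) = \left(\frac{1}{636 + 488 \cdot 922} - 450137\right) \left(-640276\right) = \left(\frac{1}{636 + 449936} - 450137\right) \left(-640276\right) = \left(\frac{1}{450572} - 450137\right) \left(-640276\right) = \left(- \frac{202819128363}{450572}\right) \left(-640276\right) = \frac{32465055057937047}{112643}$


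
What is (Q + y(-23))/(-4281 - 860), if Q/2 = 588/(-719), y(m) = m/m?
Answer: 457/3696379 ≈ 0.00012363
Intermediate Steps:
y(m) = 1
Q = -1176/719 (Q = 2*(588/(-719)) = 2*(588*(-1/719)) = 2*(-588/719) = -1176/719 ≈ -1.6356)
(Q + y(-23))/(-4281 - 860) = (-1176/719 + 1)/(-4281 - 860) = -457/719/(-5141) = -457/719*(-1/5141) = 457/3696379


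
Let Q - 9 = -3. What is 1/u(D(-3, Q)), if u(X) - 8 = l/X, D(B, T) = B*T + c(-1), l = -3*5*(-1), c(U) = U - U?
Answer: 6/43 ≈ 0.13953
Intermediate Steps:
c(U) = 0
l = 15 (l = -15*(-1) = 15)
Q = 6 (Q = 9 - 3 = 6)
D(B, T) = B*T (D(B, T) = B*T + 0 = B*T)
u(X) = 8 + 15/X
1/u(D(-3, Q)) = 1/(8 + 15/((-3*6))) = 1/(8 + 15/(-18)) = 1/(8 + 15*(-1/18)) = 1/(8 - 5/6) = 1/(43/6) = 6/43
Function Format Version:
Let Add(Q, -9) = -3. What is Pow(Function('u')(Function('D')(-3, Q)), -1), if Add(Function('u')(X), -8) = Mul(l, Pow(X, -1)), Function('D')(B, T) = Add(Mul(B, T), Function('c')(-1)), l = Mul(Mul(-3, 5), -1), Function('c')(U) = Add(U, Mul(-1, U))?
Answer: Rational(6, 43) ≈ 0.13953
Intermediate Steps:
Function('c')(U) = 0
l = 15 (l = Mul(-15, -1) = 15)
Q = 6 (Q = Add(9, -3) = 6)
Function('D')(B, T) = Mul(B, T) (Function('D')(B, T) = Add(Mul(B, T), 0) = Mul(B, T))
Function('u')(X) = Add(8, Mul(15, Pow(X, -1)))
Pow(Function('u')(Function('D')(-3, Q)), -1) = Pow(Add(8, Mul(15, Pow(Mul(-3, 6), -1))), -1) = Pow(Add(8, Mul(15, Pow(-18, -1))), -1) = Pow(Add(8, Mul(15, Rational(-1, 18))), -1) = Pow(Add(8, Rational(-5, 6)), -1) = Pow(Rational(43, 6), -1) = Rational(6, 43)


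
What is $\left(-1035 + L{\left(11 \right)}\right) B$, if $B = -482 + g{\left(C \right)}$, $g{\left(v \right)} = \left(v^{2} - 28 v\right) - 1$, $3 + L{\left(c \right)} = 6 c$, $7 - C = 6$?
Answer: $495720$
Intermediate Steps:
$C = 1$ ($C = 7 - 6 = 1$)
$L{\left(c \right)} = -3 + 6 c$
$g{\left(v \right)} = -1 + v^{2} - 28 v$
$B = -510$ ($B = -482 - \left(29 - 1\right) = -482 - 28 = -510$)
$\left(-1035 + L{\left(11 \right)}\right) B = \left(-1035 + \left(-3 + 6 \cdot 11\right)\right) \left(-510\right) = \left(-1035 + \left(-3 + 66\right)\right) \left(-510\right) = \left(-1035 + 63\right) \left(-510\right) = \left(-972\right) \left(-510\right) = 495720$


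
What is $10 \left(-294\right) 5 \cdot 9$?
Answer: $-132300$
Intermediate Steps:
$10 \left(-294\right) 5 \cdot 9 = \left(-2940\right) 45 = -132300$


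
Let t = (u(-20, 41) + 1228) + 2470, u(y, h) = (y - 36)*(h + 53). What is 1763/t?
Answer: -1763/1566 ≈ -1.1258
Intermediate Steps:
u(y, h) = (-36 + y)*(53 + h)
t = -1566 (t = ((-1908 - 36*41 + 53*(-20) + 41*(-20)) + 1228) + 2470 = ((-1908 - 1476 - 1060 - 820) + 1228) + 2470 = (-5264 + 1228) + 2470 = -4036 + 2470 = -1566)
1763/t = 1763/(-1566) = 1763*(-1/1566) = -1763/1566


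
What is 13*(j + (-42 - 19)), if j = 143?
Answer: 1066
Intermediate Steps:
13*(j + (-42 - 19)) = 13*(143 + (-42 - 19)) = 13*(143 - 61) = 13*82 = 1066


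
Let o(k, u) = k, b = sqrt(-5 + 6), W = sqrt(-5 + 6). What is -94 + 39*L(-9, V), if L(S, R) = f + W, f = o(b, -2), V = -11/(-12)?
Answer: -16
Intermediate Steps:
V = 11/12 (V = -11*(-1/12) = 11/12 ≈ 0.91667)
W = 1 (W = sqrt(1) = 1)
b = 1 (b = sqrt(1) = 1)
f = 1
L(S, R) = 2 (L(S, R) = 1 + 1 = 2)
-94 + 39*L(-9, V) = -94 + 39*2 = -94 + 78 = -16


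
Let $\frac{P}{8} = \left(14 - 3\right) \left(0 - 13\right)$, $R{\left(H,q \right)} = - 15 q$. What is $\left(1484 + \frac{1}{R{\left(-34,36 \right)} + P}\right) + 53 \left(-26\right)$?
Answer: $\frac{178503}{1684} \approx 106.0$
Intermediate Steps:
$P = -1144$ ($P = 8 \left(14 - 3\right) \left(0 - 13\right) = 8 \left(14 - 3\right) \left(-13\right) = 8 \cdot 11 \left(-13\right) = 8 \left(-143\right) = -1144$)
$\left(1484 + \frac{1}{R{\left(-34,36 \right)} + P}\right) + 53 \left(-26\right) = \left(1484 + \frac{1}{\left(-15\right) 36 - 1144}\right) + 53 \left(-26\right) = \left(1484 + \frac{1}{-540 - 1144}\right) - 1378 = \left(1484 + \frac{1}{-1684}\right) - 1378 = \left(1484 - \frac{1}{1684}\right) - 1378 = \frac{2499055}{1684} - 1378 = \frac{178503}{1684}$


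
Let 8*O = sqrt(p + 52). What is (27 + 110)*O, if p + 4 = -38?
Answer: 137*sqrt(10)/8 ≈ 54.154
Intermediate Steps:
p = -42 (p = -4 - 38 = -42)
O = sqrt(10)/8 (O = sqrt(-42 + 52)/8 = sqrt(10)/8 ≈ 0.39528)
(27 + 110)*O = (27 + 110)*(sqrt(10)/8) = 137*(sqrt(10)/8) = 137*sqrt(10)/8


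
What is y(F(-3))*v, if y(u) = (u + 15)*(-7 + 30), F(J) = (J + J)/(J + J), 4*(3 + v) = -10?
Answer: -2024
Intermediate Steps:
v = -11/2 (v = -3 + (¼)*(-10) = -3 - 5/2 = -11/2 ≈ -5.5000)
F(J) = 1 (F(J) = (2*J)/((2*J)) = (2*J)*(1/(2*J)) = 1)
y(u) = 345 + 23*u (y(u) = (15 + u)*23 = 345 + 23*u)
y(F(-3))*v = (345 + 23*1)*(-11/2) = (345 + 23)*(-11/2) = 368*(-11/2) = -2024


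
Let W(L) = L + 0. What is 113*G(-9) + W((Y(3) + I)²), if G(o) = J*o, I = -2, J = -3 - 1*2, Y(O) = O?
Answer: 5086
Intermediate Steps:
J = -5 (J = -3 - 2 = -5)
G(o) = -5*o
W(L) = L
113*G(-9) + W((Y(3) + I)²) = 113*(-5*(-9)) + (3 - 2)² = 113*45 + 1² = 5085 + 1 = 5086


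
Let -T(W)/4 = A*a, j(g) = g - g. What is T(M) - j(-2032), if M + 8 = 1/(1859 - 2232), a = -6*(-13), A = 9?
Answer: -2808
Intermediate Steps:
j(g) = 0
a = 78
M = -2985/373 (M = -8 + 1/(1859 - 2232) = -8 + 1/(-373) = -8 - 1/373 = -2985/373 ≈ -8.0027)
T(W) = -2808 (T(W) = -36*78 = -4*702 = -2808)
T(M) - j(-2032) = -2808 - 1*0 = -2808 + 0 = -2808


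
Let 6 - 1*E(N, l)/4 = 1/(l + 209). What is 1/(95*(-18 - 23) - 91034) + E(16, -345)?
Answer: 77556959/3227586 ≈ 24.029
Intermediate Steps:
E(N, l) = 24 - 4/(209 + l) (E(N, l) = 24 - 4/(l + 209) = 24 - 4/(209 + l))
1/(95*(-18 - 23) - 91034) + E(16, -345) = 1/(95*(-18 - 23) - 91034) + 4*(1253 + 6*(-345))/(209 - 345) = 1/(95*(-41) - 91034) + 4*(1253 - 2070)/(-136) = 1/(-3895 - 91034) + 4*(-1/136)*(-817) = 1/(-94929) + 817/34 = -1/94929 + 817/34 = 77556959/3227586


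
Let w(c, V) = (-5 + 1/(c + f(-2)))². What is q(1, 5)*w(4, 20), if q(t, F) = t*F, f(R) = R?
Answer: 405/4 ≈ 101.25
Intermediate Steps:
q(t, F) = F*t
w(c, V) = (-5 + 1/(-2 + c))² (w(c, V) = (-5 + 1/(c - 2))² = (-5 + 1/(-2 + c))²)
q(1, 5)*w(4, 20) = (5*1)*((-11 + 5*4)²/(-2 + 4)²) = 5*((-11 + 20)²/2²) = 5*(9²*(¼)) = 5*(81*(¼)) = 5*(81/4) = 405/4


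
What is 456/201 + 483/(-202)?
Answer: -1657/13534 ≈ -0.12243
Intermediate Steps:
456/201 + 483/(-202) = 456*(1/201) + 483*(-1/202) = 152/67 - 483/202 = -1657/13534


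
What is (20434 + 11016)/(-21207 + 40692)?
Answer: 6290/3897 ≈ 1.6141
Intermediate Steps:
(20434 + 11016)/(-21207 + 40692) = 31450/19485 = 31450*(1/19485) = 6290/3897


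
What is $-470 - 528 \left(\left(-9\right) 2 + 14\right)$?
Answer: $1642$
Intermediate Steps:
$-470 - 528 \left(\left(-9\right) 2 + 14\right) = -470 - 528 \left(-18 + 14\right) = -470 - -2112 = -470 + 2112 = 1642$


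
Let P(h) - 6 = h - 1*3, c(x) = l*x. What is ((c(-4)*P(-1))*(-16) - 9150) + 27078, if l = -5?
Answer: 17288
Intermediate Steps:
c(x) = -5*x
P(h) = 3 + h (P(h) = 6 + (h - 1*3) = 6 + (h - 3) = 6 + (-3 + h) = 3 + h)
((c(-4)*P(-1))*(-16) - 9150) + 27078 = (((-5*(-4))*(3 - 1))*(-16) - 9150) + 27078 = ((20*2)*(-16) - 9150) + 27078 = (40*(-16) - 9150) + 27078 = (-640 - 9150) + 27078 = -9790 + 27078 = 17288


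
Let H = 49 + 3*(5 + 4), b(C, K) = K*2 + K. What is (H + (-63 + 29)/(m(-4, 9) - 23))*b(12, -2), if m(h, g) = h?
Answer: -4172/9 ≈ -463.56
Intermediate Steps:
b(C, K) = 3*K (b(C, K) = 2*K + K = 3*K)
H = 76 (H = 49 + 3*9 = 49 + 27 = 76)
(H + (-63 + 29)/(m(-4, 9) - 23))*b(12, -2) = (76 + (-63 + 29)/(-4 - 23))*(3*(-2)) = (76 - 34/(-27))*(-6) = (76 - 34*(-1/27))*(-6) = (76 + 34/27)*(-6) = (2086/27)*(-6) = -4172/9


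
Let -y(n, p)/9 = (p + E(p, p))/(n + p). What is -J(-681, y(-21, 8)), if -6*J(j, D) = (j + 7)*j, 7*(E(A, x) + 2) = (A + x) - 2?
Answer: 76499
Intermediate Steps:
E(A, x) = -16/7 + A/7 + x/7 (E(A, x) = -2 + ((A + x) - 2)/7 = -2 + (-2 + A + x)/7 = -2 + (-2/7 + A/7 + x/7) = -16/7 + A/7 + x/7)
y(n, p) = -9*(-16/7 + 9*p/7)/(n + p) (y(n, p) = -9*(p + (-16/7 + p/7 + p/7))/(n + p) = -9*(p + (-16/7 + 2*p/7))/(n + p) = -9*(-16/7 + 9*p/7)/(n + p))
J(j, D) = -j*(7 + j)/6 (J(j, D) = -(j + 7)*j/6 = -(7 + j)*j/6 = -j*(7 + j)/6)
-J(-681, y(-21, 8)) = -(-1)*(-681)*(7 - 681)/6 = -(-1)*(-681)*(-674)/6 = -1*(-76499) = 76499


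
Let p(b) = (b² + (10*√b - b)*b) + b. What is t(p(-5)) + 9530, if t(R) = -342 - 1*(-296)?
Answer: 9484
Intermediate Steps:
p(b) = b + b² + b*(-b + 10*√b) (p(b) = (b² + (-b + 10*√b)*b) + b = (b² + b*(-b + 10*√b)) + b = b + b² + b*(-b + 10*√b))
t(R) = -46 (t(R) = -342 + 296 = -46)
t(p(-5)) + 9530 = -46 + 9530 = 9484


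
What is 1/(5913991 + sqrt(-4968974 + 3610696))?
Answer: 5913991/34975290906359 - I*sqrt(1358278)/34975290906359 ≈ 1.6909e-7 - 3.3322e-11*I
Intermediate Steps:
1/(5913991 + sqrt(-4968974 + 3610696)) = 1/(5913991 + sqrt(-1358278)) = 1/(5913991 + I*sqrt(1358278))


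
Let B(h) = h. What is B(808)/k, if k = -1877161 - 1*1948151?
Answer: -101/478164 ≈ -0.00021122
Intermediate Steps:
k = -3825312 (k = -1877161 - 1948151 = -3825312)
B(808)/k = 808/(-3825312) = 808*(-1/3825312) = -101/478164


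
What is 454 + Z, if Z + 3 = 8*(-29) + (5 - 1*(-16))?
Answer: 240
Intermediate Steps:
Z = -214 (Z = -3 + (8*(-29) + (5 - 1*(-16))) = -3 + (-232 + (5 + 16)) = -3 + (-232 + 21) = -3 - 211 = -214)
454 + Z = 454 - 214 = 240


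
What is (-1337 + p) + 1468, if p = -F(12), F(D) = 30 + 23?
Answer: 78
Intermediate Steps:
F(D) = 53
p = -53 (p = -1*53 = -53)
(-1337 + p) + 1468 = (-1337 - 53) + 1468 = -1390 + 1468 = 78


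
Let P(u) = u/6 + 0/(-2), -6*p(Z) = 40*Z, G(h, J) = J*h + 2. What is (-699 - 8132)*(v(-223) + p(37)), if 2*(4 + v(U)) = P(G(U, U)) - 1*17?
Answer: -411710051/12 ≈ -3.4309e+7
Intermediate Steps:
G(h, J) = 2 + J*h
p(Z) = -20*Z/3
P(u) = u/6 (P(u) = u*(1/6) + 0*(-1/2) = u/6 + 0 = u/6)
v(U) = -37/3 + U**2/12 (v(U) = -4 + ((2 + U*U)/6 - 1*17)/2 = -4 + ((2 + U**2)/6 - 17)/2 = -4 + ((1/3 + U**2/6) - 17)/2 = -4 + (-50/3 + U**2/6)/2 = -4 + (-25/3 + U**2/12) = -37/3 + U**2/12)
(-699 - 8132)*(v(-223) + p(37)) = (-699 - 8132)*((-37/3 + (1/12)*(-223)**2) - 20/3*37) = -8831*((-37/3 + (1/12)*49729) - 740/3) = -8831*((-37/3 + 49729/12) - 740/3) = -8831*(16527/4 - 740/3) = -8831*46621/12 = -411710051/12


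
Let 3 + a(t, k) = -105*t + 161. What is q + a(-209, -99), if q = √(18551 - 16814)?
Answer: 22103 + 3*√193 ≈ 22145.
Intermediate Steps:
a(t, k) = 158 - 105*t (a(t, k) = -3 + (-105*t + 161) = -3 + (161 - 105*t) = 158 - 105*t)
q = 3*√193 (q = √1737 = 3*√193 ≈ 41.677)
q + a(-209, -99) = 3*√193 + (158 - 105*(-209)) = 3*√193 + (158 + 21945) = 3*√193 + 22103 = 22103 + 3*√193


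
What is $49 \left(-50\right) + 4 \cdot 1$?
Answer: $-2446$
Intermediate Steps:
$49 \left(-50\right) + 4 \cdot 1 = -2450 + 4 = -2446$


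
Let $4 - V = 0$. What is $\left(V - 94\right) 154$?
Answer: $-13860$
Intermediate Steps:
$V = 4$ ($V = 4 - 0 = 4 + 0 = 4$)
$\left(V - 94\right) 154 = \left(4 - 94\right) 154 = \left(-90\right) 154 = -13860$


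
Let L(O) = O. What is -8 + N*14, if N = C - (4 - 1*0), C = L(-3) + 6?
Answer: -22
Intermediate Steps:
C = 3 (C = -3 + 6 = 3)
N = -1 (N = 3 - (4 - 1*0) = 3 - (4 + 0) = 3 - 1*4 = 3 - 4 = -1)
-8 + N*14 = -8 - 1*14 = -8 - 14 = -22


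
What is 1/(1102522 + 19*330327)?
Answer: 1/7378735 ≈ 1.3552e-7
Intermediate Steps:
1/(1102522 + 19*330327) = 1/(1102522 + 6276213) = 1/7378735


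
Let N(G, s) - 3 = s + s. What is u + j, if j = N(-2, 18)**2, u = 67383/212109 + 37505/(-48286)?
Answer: 5191073689049/3413965058 ≈ 1520.5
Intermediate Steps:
N(G, s) = 3 + 2*s (N(G, s) = 3 + (s + s) = 3 + 2*s)
u = -1567164169/3413965058 (u = 67383*(1/212109) + 37505*(-1/48286) = 22461/70703 - 37505/48286 = -1567164169/3413965058 ≈ -0.45904)
j = 1521 (j = (3 + 2*18)**2 = (3 + 36)**2 = 39**2 = 1521)
u + j = -1567164169/3413965058 + 1521 = 5191073689049/3413965058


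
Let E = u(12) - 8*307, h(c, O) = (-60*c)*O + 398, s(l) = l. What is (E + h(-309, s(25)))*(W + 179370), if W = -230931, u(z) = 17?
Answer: -23793287499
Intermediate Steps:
h(c, O) = 398 - 60*O*c (h(c, O) = -60*O*c + 398 = 398 - 60*O*c)
E = -2439 (E = 17 - 8*307 = 17 - 2456 = -2439)
(E + h(-309, s(25)))*(W + 179370) = (-2439 + (398 - 60*25*(-309)))*(-230931 + 179370) = (-2439 + (398 + 463500))*(-51561) = (-2439 + 463898)*(-51561) = 461459*(-51561) = -23793287499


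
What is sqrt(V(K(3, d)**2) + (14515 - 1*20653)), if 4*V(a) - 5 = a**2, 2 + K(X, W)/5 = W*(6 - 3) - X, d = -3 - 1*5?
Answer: 17*sqrt(1529502)/2 ≈ 10512.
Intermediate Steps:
d = -8 (d = -3 - 5 = -8)
K(X, W) = -10 - 5*X + 15*W (K(X, W) = -10 + 5*(W*(6 - 3) - X) = -10 + 5*(W*3 - X) = -10 + 5*(3*W - X) = -10 + 5*(-X + 3*W) = -10 + (-5*X + 15*W) = -10 - 5*X + 15*W)
V(a) = 5/4 + a**2/4
sqrt(V(K(3, d)**2) + (14515 - 1*20653)) = sqrt((5/4 + ((-10 - 5*3 + 15*(-8))**2)**2/4) + (14515 - 1*20653)) = sqrt((5/4 + ((-10 - 15 - 120)**2)**2/4) + (14515 - 20653)) = sqrt((5/4 + ((-145)**2)**2/4) - 6138) = sqrt((5/4 + (1/4)*21025**2) - 6138) = sqrt((5/4 + (1/4)*442050625) - 6138) = sqrt((5/4 + 442050625/4) - 6138) = sqrt(221025315/2 - 6138) = sqrt(221013039/2) = 17*sqrt(1529502)/2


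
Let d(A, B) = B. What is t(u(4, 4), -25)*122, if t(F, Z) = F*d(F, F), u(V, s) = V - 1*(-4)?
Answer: 7808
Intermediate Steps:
u(V, s) = 4 + V (u(V, s) = V + 4 = 4 + V)
t(F, Z) = F² (t(F, Z) = F*F = F²)
t(u(4, 4), -25)*122 = (4 + 4)²*122 = 8²*122 = 64*122 = 7808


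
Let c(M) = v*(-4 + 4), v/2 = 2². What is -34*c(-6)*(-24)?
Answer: 0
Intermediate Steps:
v = 8 (v = 2*2² = 2*4 = 8)
c(M) = 0 (c(M) = 8*(-4 + 4) = 8*0 = 0)
-34*c(-6)*(-24) = -34*0*(-24) = 0*(-24) = 0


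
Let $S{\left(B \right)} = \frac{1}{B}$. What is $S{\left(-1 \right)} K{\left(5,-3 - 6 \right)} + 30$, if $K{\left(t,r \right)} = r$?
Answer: $39$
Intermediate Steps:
$S{\left(-1 \right)} K{\left(5,-3 - 6 \right)} + 30 = \frac{-3 - 6}{-1} + 30 = - (-3 - 6) + 30 = \left(-1\right) \left(-9\right) + 30 = 9 + 30 = 39$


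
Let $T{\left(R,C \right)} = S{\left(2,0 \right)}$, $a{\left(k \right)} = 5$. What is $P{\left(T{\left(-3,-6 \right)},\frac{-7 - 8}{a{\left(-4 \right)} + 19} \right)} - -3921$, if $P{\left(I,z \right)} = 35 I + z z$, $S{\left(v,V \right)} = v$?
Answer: $\frac{255449}{64} \approx 3991.4$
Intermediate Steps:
$T{\left(R,C \right)} = 2$
$P{\left(I,z \right)} = z^{2} + 35 I$ ($P{\left(I,z \right)} = 35 I + z^{2} = z^{2} + 35 I$)
$P{\left(T{\left(-3,-6 \right)},\frac{-7 - 8}{a{\left(-4 \right)} + 19} \right)} - -3921 = \left(\left(\frac{-7 - 8}{5 + 19}\right)^{2} + 35 \cdot 2\right) - -3921 = \left(\left(- \frac{15}{24}\right)^{2} + 70\right) + 3921 = \left(\left(\left(-15\right) \frac{1}{24}\right)^{2} + 70\right) + 3921 = \left(\left(- \frac{5}{8}\right)^{2} + 70\right) + 3921 = \left(\frac{25}{64} + 70\right) + 3921 = \frac{4505}{64} + 3921 = \frac{255449}{64}$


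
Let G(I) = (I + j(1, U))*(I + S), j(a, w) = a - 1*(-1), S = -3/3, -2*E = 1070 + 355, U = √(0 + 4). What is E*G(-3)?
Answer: -2850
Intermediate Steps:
U = 2 (U = √4 = 2)
E = -1425/2 (E = -(1070 + 355)/2 = -½*1425 = -1425/2 ≈ -712.50)
S = -1 (S = -3*⅓ = -1)
j(a, w) = 1 + a (j(a, w) = a + 1 = 1 + a)
G(I) = (-1 + I)*(2 + I) (G(I) = (I + (1 + 1))*(I - 1) = (I + 2)*(-1 + I) = (2 + I)*(-1 + I) = (-1 + I)*(2 + I))
E*G(-3) = -1425*(-2 - 3 + (-3)²)/2 = -1425*(-2 - 3 + 9)/2 = -1425/2*4 = -2850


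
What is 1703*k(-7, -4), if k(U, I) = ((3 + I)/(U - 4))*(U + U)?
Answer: -23842/11 ≈ -2167.5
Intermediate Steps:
k(U, I) = 2*U*(3 + I)/(-4 + U) (k(U, I) = ((3 + I)/(-4 + U))*(2*U) = 2*U*(3 + I)/(-4 + U))
1703*k(-7, -4) = 1703*(2*(-7)*(3 - 4)/(-4 - 7)) = 1703*(2*(-7)*(-1)/(-11)) = 1703*(2*(-7)*(-1/11)*(-1)) = 1703*(-14/11) = -23842/11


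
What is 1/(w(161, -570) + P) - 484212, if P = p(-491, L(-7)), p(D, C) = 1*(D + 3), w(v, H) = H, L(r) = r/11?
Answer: -512296297/1058 ≈ -4.8421e+5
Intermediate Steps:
L(r) = r/11 (L(r) = r*(1/11) = r/11)
p(D, C) = 3 + D (p(D, C) = 1*(3 + D) = 3 + D)
P = -488 (P = 3 - 491 = -488)
1/(w(161, -570) + P) - 484212 = 1/(-570 - 488) - 484212 = 1/(-1058) - 484212 = -1/1058 - 484212 = -512296297/1058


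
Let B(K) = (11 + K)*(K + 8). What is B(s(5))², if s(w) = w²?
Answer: 1411344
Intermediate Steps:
B(K) = (8 + K)*(11 + K) (B(K) = (11 + K)*(8 + K) = (8 + K)*(11 + K))
B(s(5))² = (88 + (5²)² + 19*5²)² = (88 + 25² + 19*25)² = (88 + 625 + 475)² = 1188² = 1411344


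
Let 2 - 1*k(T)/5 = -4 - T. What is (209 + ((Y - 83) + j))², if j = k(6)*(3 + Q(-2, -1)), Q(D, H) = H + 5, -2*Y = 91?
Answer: 1002001/4 ≈ 2.5050e+5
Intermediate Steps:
Y = -91/2 (Y = -½*91 = -91/2 ≈ -45.500)
Q(D, H) = 5 + H
k(T) = 30 + 5*T (k(T) = 10 - 5*(-4 - T) = 10 + (20 + 5*T) = 30 + 5*T)
j = 420 (j = (30 + 5*6)*(3 + (5 - 1)) = (30 + 30)*(3 + 4) = 60*7 = 420)
(209 + ((Y - 83) + j))² = (209 + ((-91/2 - 83) + 420))² = (209 + (-257/2 + 420))² = (209 + 583/2)² = (1001/2)² = 1002001/4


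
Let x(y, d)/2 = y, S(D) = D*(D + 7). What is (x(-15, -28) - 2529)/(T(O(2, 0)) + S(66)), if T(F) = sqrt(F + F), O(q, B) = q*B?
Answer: -853/1606 ≈ -0.53113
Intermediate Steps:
O(q, B) = B*q
S(D) = D*(7 + D)
T(F) = sqrt(2)*sqrt(F) (T(F) = sqrt(2*F) = sqrt(2)*sqrt(F))
x(y, d) = 2*y
(x(-15, -28) - 2529)/(T(O(2, 0)) + S(66)) = (2*(-15) - 2529)/(sqrt(2)*sqrt(0*2) + 66*(7 + 66)) = (-30 - 2529)/(sqrt(2)*sqrt(0) + 66*73) = -2559/(sqrt(2)*0 + 4818) = -2559/(0 + 4818) = -2559/4818 = -2559*1/4818 = -853/1606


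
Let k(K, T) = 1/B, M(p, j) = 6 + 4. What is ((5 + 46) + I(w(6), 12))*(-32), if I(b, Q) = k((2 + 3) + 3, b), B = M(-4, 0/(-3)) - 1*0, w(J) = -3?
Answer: -8176/5 ≈ -1635.2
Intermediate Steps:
M(p, j) = 10
B = 10 (B = 10 - 1*0 = 10 + 0 = 10)
k(K, T) = ⅒ (k(K, T) = 1/10 = ⅒)
I(b, Q) = ⅒
((5 + 46) + I(w(6), 12))*(-32) = ((5 + 46) + ⅒)*(-32) = (51 + ⅒)*(-32) = (511/10)*(-32) = -8176/5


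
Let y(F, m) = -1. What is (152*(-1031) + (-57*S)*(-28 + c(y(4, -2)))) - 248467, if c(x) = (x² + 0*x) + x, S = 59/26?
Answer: -5220245/13 ≈ -4.0156e+5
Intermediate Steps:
S = 59/26 (S = 59*(1/26) = 59/26 ≈ 2.2692)
c(x) = x + x² (c(x) = (x² + 0) + x = x² + x = x + x²)
(152*(-1031) + (-57*S)*(-28 + c(y(4, -2)))) - 248467 = (152*(-1031) + (-57*59/26)*(-28 - (1 - 1))) - 248467 = (-156712 - 3363*(-28 - 1*0)/26) - 248467 = (-156712 - 3363*(-28 + 0)/26) - 248467 = (-156712 - 3363/26*(-28)) - 248467 = (-156712 + 47082/13) - 248467 = -1990174/13 - 248467 = -5220245/13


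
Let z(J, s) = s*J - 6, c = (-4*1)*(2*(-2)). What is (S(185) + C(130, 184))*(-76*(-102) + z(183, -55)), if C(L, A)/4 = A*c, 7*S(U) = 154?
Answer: -27359562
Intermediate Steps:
S(U) = 22 (S(U) = (⅐)*154 = 22)
c = 16 (c = -4*(-4) = 16)
z(J, s) = -6 + J*s (z(J, s) = J*s - 6 = -6 + J*s)
C(L, A) = 64*A (C(L, A) = 4*(A*16) = 4*(16*A) = 64*A)
(S(185) + C(130, 184))*(-76*(-102) + z(183, -55)) = (22 + 64*184)*(-76*(-102) + (-6 + 183*(-55))) = (22 + 11776)*(7752 + (-6 - 10065)) = 11798*(7752 - 10071) = 11798*(-2319) = -27359562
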